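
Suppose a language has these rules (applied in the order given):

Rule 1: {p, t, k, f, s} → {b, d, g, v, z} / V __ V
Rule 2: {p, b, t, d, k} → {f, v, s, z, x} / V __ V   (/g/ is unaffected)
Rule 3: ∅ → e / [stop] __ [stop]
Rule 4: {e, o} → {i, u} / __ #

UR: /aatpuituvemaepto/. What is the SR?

aatepuizuvemaepetu

Rule 1 (intervocalic voicing): /t/ is a voiceless obstruent between vowels /i/ and /u/, so it voices to [d]. /aatpuituvemaepto/ → aatpuiduvemaepto.
Rule 2 (intervocalic spirantization): /d/ is a stop between vowels /i/ and /u/, so it spirantizes to the fricative [z]. /aatpuiduvemaepto/ → aatpuizuvemaepto.
Rule 3 (stop-cluster e-epenthesis): /t/ and /p/ form a stop–stop cluster, so [e] is inserted between them. /p/ and /t/ form a stop–stop cluster, so [e] is inserted between them. /aatpuizuvemaepto/ → aatepuizuvemaepeto.
Rule 4 (final vowel raising): /o/ is a mid vowel in word-final position, so it raises to [u]. /aatepuizuvemaepeto/ → aatepuizuvemaepetu.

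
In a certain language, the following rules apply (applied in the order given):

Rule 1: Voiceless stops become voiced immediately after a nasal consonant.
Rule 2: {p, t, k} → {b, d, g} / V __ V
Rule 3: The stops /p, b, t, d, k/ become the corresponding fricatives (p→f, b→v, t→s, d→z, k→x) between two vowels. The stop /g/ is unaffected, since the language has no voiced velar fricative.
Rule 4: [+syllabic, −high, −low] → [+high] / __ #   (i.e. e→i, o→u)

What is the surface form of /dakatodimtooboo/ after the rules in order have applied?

Rule 1 (post-nasal voicing): /t/ is a voiceless stop immediately after the nasal /m/, so it voices to [d]. /dakatodimtooboo/ → dakatodimdooboo.
Rule 2 (intervocalic voicing): /k/ is a voiceless stop between vowels /a/ and /a/, so it voices to [g]. /t/ is a voiceless stop between vowels /a/ and /o/, so it voices to [d]. /dakatodimdooboo/ → dagadodimdooboo.
Rule 3 (intervocalic spirantization): /d/ is a stop between vowels /a/ and /o/, so it spirantizes to the fricative [z]. /d/ is a stop between vowels /o/ and /i/, so it spirantizes to the fricative [z]. /b/ is a stop between vowels /o/ and /o/, so it spirantizes to the fricative [v]. /dagadodimdooboo/ → dagazozimdoovoo.
Rule 4 (final vowel raising): /o/ is a mid vowel in word-final position, so it raises to [u]. /dagazozimdoovoo/ → dagazozimdoovou.

dagazozimdoovou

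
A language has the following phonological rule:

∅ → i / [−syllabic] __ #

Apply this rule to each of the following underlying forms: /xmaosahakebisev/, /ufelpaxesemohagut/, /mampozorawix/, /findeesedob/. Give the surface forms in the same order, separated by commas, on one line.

xmaosahakebisevi, ufelpaxesemohaguti, mampozorawixi, findeesedobi

/xmaosahakebisev/: the form ends in the consonant /v/, so [i] is inserted word-finally. → [xmaosahakebisevi].
/ufelpaxesemohagut/: the form ends in the consonant /t/, so [i] is inserted word-finally. → [ufelpaxesemohaguti].
/mampozorawix/: the form ends in the consonant /x/, so [i] is inserted word-finally. → [mampozorawixi].
/findeesedob/: the form ends in the consonant /b/, so [i] is inserted word-finally. → [findeesedobi].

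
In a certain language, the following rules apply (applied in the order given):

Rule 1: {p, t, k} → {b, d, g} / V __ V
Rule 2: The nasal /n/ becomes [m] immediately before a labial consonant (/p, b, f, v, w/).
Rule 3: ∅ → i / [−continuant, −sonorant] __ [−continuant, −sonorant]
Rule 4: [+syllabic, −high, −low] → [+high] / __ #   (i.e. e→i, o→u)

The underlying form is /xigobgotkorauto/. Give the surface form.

Rule 1 (intervocalic voicing): /t/ is a voiceless stop between vowels /u/ and /o/, so it voices to [d]. /xigobgotkorauto/ → xigobgotkoraudo.
Rule 2 (nasal place assimilation): no segment meets the environment; /xigobgotkoraudo/ is unchanged.
Rule 3 (stop-cluster i-epenthesis): /b/ and /g/ form a stop–stop cluster, so [i] is inserted between them. /t/ and /k/ form a stop–stop cluster, so [i] is inserted between them. /xigobgotkoraudo/ → xigobigotikoraudo.
Rule 4 (final vowel raising): /o/ is a mid vowel in word-final position, so it raises to [u]. /xigobigotikoraudo/ → xigobigotikoraudu.

xigobigotikoraudu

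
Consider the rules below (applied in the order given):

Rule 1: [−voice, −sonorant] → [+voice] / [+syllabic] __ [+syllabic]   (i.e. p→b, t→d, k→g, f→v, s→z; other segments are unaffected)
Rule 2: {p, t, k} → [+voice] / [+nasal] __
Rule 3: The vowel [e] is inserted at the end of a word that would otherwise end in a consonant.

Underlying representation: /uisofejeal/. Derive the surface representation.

Rule 1 (intervocalic voicing): /s/ is a voiceless obstruent between vowels /i/ and /o/, so it voices to [z]. /f/ is a voiceless obstruent between vowels /o/ and /e/, so it voices to [v]. /uisofejeal/ → uizovejeal.
Rule 2 (post-nasal voicing): no segment meets the environment; /uizovejeal/ is unchanged.
Rule 3 (final e-epenthesis): the form ends in the consonant /l/, so [e] is inserted word-finally. /uizovejeal/ → uizovejeale.

uizovejeale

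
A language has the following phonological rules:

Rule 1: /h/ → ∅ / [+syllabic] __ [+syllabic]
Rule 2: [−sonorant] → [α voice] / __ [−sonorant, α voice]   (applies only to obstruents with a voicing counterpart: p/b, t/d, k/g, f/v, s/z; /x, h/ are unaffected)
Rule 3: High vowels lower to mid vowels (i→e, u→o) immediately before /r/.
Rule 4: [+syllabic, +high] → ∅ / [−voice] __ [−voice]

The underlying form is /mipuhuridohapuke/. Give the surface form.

mipuoridoapke

Rule 1 (intervocalic h-deletion): /h/ occurs between vowels /u/ and /u/, so it deletes. /h/ occurs between vowels /o/ and /a/, so it deletes. /mipuhuridohapuke/ → mipuuridoapuke.
Rule 2 (regressive voicing assimilation): no segment meets the environment; /mipuuridoapuke/ is unchanged.
Rule 3 (pre-rhotic lowering): /u/ is a high vowel immediately before /r/, so it lowers to [o]. /mipuuridoapuke/ → mipuoridoapuke.
Rule 4 (high vowel syncope): /u/ is a high vowel flanked by voiceless consonants /p/ and /k/, so it deletes. /mipuoridoapuke/ → mipuoridoapke.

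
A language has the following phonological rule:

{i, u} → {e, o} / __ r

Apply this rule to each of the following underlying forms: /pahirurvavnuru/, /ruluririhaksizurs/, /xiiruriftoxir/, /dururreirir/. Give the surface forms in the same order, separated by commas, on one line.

paherorvavnoru, rulorerihaksizors, xieroriftoxer, dororreerer

/pahirurvavnuru/: /i/ is a high vowel immediately before /r/, so it lowers to [e]. /u/ is a high vowel immediately before /r/, so it lowers to [o]. /u/ is a high vowel immediately before /r/, so it lowers to [o]. → [paherorvavnoru].
/ruluririhaksizurs/: /u/ is a high vowel immediately before /r/, so it lowers to [o]. /i/ is a high vowel immediately before /r/, so it lowers to [e]. /u/ is a high vowel immediately before /r/, so it lowers to [o]. → [rulorerihaksizors].
/xiiruriftoxir/: /i/ is a high vowel immediately before /r/, so it lowers to [e]. /u/ is a high vowel immediately before /r/, so it lowers to [o]. /i/ is a high vowel immediately before /r/, so it lowers to [e]. → [xieroriftoxer].
/dururreirir/: /u/ is a high vowel immediately before /r/, so it lowers to [o]. /u/ is a high vowel immediately before /r/, so it lowers to [o]. /i/ is a high vowel immediately before /r/, so it lowers to [e]. /i/ is a high vowel immediately before /r/, so it lowers to [e]. → [dororreerer].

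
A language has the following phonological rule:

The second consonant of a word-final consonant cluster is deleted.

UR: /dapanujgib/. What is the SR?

dapanujgib

No segment of /dapanujgib/ meets the structural description of the rule, so the form surfaces unchanged.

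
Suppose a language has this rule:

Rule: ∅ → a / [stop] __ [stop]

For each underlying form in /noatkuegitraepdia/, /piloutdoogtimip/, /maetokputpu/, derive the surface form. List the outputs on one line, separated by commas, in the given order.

noatakuegitraepadia, piloutadoogatimip, maetokaputapu

/noatkuegitraepdia/: /t/ and /k/ form a stop–stop cluster, so [a] is inserted between them. /p/ and /d/ form a stop–stop cluster, so [a] is inserted between them. → [noatakuegitraepadia].
/piloutdoogtimip/: /t/ and /d/ form a stop–stop cluster, so [a] is inserted between them. /g/ and /t/ form a stop–stop cluster, so [a] is inserted between them. → [piloutadoogatimip].
/maetokputpu/: /k/ and /p/ form a stop–stop cluster, so [a] is inserted between them. /t/ and /p/ form a stop–stop cluster, so [a] is inserted between them. → [maetokaputapu].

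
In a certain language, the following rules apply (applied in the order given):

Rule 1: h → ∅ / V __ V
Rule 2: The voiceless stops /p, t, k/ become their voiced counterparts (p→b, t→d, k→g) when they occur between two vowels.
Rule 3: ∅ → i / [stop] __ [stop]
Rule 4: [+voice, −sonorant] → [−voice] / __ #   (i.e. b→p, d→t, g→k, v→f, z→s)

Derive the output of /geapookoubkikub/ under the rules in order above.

Rule 1 (intervocalic h-deletion): no segment meets the environment; /geapookoubkikub/ is unchanged.
Rule 2 (intervocalic voicing): /p/ is a voiceless stop between vowels /a/ and /o/, so it voices to [b]. /k/ is a voiceless stop between vowels /o/ and /o/, so it voices to [g]. /k/ is a voiceless stop between vowels /i/ and /u/, so it voices to [g]. /geapookoubkikub/ → geaboogoubkigub.
Rule 3 (stop-cluster i-epenthesis): /b/ and /k/ form a stop–stop cluster, so [i] is inserted between them. /geaboogoubkigub/ → geaboogoubikigub.
Rule 4 (final devoicing): /b/ is a voiced obstruent in word-final position, so it devoices to [p]. /geaboogoubikigub/ → geaboogoubikigup.

geaboogoubikigup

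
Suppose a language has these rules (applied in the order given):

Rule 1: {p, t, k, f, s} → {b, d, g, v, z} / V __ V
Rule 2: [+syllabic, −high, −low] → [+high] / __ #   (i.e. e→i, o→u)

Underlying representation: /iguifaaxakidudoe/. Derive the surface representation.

iguivaaxagidudoi

Rule 1 (intervocalic voicing): /f/ is a voiceless obstruent between vowels /i/ and /a/, so it voices to [v]. /k/ is a voiceless obstruent between vowels /a/ and /i/, so it voices to [g]. /iguifaaxakidudoe/ → iguivaaxagidudoe.
Rule 2 (final vowel raising): /e/ is a mid vowel in word-final position, so it raises to [i]. /iguivaaxagidudoe/ → iguivaaxagidudoi.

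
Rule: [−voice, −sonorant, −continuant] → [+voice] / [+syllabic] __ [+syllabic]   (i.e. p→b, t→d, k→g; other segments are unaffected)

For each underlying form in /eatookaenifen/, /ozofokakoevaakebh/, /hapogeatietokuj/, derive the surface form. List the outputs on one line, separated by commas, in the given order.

eadoogaenifen, ozofogagoevaagebh, habogeadiedoguj

/eatookaenifen/: /t/ is a voiceless stop between vowels /a/ and /o/, so it voices to [d]. /k/ is a voiceless stop between vowels /o/ and /a/, so it voices to [g]. → [eadoogaenifen].
/ozofokakoevaakebh/: /k/ is a voiceless stop between vowels /o/ and /a/, so it voices to [g]. /k/ is a voiceless stop between vowels /a/ and /o/, so it voices to [g]. /k/ is a voiceless stop between vowels /a/ and /e/, so it voices to [g]. → [ozofogagoevaagebh].
/hapogeatietokuj/: /p/ is a voiceless stop between vowels /a/ and /o/, so it voices to [b]. /t/ is a voiceless stop between vowels /a/ and /i/, so it voices to [d]. /t/ is a voiceless stop between vowels /e/ and /o/, so it voices to [d]. /k/ is a voiceless stop between vowels /o/ and /u/, so it voices to [g]. → [habogeadiedoguj].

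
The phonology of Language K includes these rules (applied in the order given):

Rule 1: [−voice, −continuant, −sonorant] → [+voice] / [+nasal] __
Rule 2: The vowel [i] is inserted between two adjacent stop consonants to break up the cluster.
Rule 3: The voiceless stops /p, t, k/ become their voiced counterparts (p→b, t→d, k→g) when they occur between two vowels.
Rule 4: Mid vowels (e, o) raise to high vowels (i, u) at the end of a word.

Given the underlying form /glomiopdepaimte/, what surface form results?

glomiobidebaimdi

Rule 1 (post-nasal voicing): /t/ is a voiceless stop immediately after the nasal /m/, so it voices to [d]. /glomiopdepaimte/ → glomiopdepaimde.
Rule 2 (stop-cluster i-epenthesis): /p/ and /d/ form a stop–stop cluster, so [i] is inserted between them. /glomiopdepaimde/ → glomiopidepaimde.
Rule 3 (intervocalic voicing): /p/ is a voiceless stop between vowels /o/ and /i/, so it voices to [b]. /p/ is a voiceless stop between vowels /e/ and /a/, so it voices to [b]. /glomiopidepaimde/ → glomiobidebaimde.
Rule 4 (final vowel raising): /e/ is a mid vowel in word-final position, so it raises to [i]. /glomiobidebaimde/ → glomiobidebaimdi.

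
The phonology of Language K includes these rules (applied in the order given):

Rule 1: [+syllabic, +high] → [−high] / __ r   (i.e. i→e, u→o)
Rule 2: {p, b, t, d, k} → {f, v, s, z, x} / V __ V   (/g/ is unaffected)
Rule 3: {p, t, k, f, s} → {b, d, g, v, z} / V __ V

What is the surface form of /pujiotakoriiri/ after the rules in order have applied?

pujiozaxorieri

Rule 1 (pre-rhotic lowering): /i/ is a high vowel immediately before /r/, so it lowers to [e]. /pujiotakoriiri/ → pujiotakorieri.
Rule 2 (intervocalic spirantization): /t/ is a stop between vowels /o/ and /a/, so it spirantizes to the fricative [s]. /k/ is a stop between vowels /a/ and /o/, so it spirantizes to the fricative [x]. /pujiotakorieri/ → pujiosaxorieri.
Rule 3 (intervocalic voicing): /s/ is a voiceless obstruent between vowels /o/ and /a/, so it voices to [z]. /pujiosaxorieri/ → pujiozaxorieri.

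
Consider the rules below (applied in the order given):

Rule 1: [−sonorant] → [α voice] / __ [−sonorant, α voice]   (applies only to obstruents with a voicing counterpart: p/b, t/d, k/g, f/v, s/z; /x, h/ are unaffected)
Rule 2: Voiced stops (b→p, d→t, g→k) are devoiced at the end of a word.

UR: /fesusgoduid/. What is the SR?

Rule 1 (regressive voicing assimilation): /s/ precedes the voiced obstruent /g/, so it voices to [z] by assimilation. /fesusgoduid/ → fesuzgoduid.
Rule 2 (final devoicing): /d/ is a voiced stop in word-final position, so it devoices to [t]. /fesuzgoduid/ → fesuzgoduit.

fesuzgoduit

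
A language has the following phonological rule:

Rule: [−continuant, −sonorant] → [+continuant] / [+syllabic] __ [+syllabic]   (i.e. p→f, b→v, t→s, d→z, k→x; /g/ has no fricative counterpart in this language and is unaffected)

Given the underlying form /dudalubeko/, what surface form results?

Scanning /dudalubeko/: /d/ at position 1 is not in the conditioning environment; /d/ is a stop between vowels /u/ and /a/, so it spirantizes to the fricative [z]; /b/ is a stop between vowels /u/ and /e/, so it spirantizes to the fricative [v]; /k/ is a stop between vowels /e/ and /o/, so it spirantizes to the fricative [x].
Result: [duzaluvexo].

duzaluvexo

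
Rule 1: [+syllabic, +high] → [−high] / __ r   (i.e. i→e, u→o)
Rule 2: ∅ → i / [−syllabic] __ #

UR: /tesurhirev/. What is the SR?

Rule 1 (pre-rhotic lowering): /u/ is a high vowel immediately before /r/, so it lowers to [o]. /i/ is a high vowel immediately before /r/, so it lowers to [e]. /tesurhirev/ → tesorherev.
Rule 2 (final i-epenthesis): the form ends in the consonant /v/, so [i] is inserted word-finally. /tesorherev/ → tesorherevi.

tesorherevi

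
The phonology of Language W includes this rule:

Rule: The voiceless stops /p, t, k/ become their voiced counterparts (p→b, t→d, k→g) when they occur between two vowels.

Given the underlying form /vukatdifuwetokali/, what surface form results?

vugatdifuwedogali

/k/ is a voiceless stop between vowels /u/ and /a/, so it voices to [g].
/t/ is a voiceless stop between vowels /e/ and /o/, so it voices to [d].
/k/ is a voiceless stop between vowels /o/ and /a/, so it voices to [g].
The other instance of /t/ does not occur in the required environment and remains unchanged.
Surface form: [vugatdifuwedogali].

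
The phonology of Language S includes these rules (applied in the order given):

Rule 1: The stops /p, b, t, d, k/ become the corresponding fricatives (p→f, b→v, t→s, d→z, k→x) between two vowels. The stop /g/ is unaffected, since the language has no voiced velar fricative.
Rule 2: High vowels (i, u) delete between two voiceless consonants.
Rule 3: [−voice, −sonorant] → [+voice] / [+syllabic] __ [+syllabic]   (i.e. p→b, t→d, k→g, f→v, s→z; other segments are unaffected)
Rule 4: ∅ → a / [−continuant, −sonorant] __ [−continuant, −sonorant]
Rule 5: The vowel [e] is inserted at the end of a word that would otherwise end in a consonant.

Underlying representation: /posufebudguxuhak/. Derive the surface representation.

Rule 1 (intervocalic spirantization): /b/ is a stop between vowels /e/ and /u/, so it spirantizes to the fricative [v]. /posufebudguxuhak/ → posufevudguxuhak.
Rule 2 (high vowel syncope): /u/ is a high vowel flanked by voiceless consonants /s/ and /f/, so it deletes. /u/ is a high vowel flanked by voiceless consonants /x/ and /h/, so it deletes. /posufevudguxuhak/ → posfevudguxhak.
Rule 3 (intervocalic voicing): no segment meets the environment; /posfevudguxhak/ is unchanged.
Rule 4 (stop-cluster a-epenthesis): /d/ and /g/ form a stop–stop cluster, so [a] is inserted between them. /posfevudguxhak/ → posfevudaguxhak.
Rule 5 (final e-epenthesis): the form ends in the consonant /k/, so [e] is inserted word-finally. /posfevudaguxhak/ → posfevudaguxhake.

posfevudaguxhake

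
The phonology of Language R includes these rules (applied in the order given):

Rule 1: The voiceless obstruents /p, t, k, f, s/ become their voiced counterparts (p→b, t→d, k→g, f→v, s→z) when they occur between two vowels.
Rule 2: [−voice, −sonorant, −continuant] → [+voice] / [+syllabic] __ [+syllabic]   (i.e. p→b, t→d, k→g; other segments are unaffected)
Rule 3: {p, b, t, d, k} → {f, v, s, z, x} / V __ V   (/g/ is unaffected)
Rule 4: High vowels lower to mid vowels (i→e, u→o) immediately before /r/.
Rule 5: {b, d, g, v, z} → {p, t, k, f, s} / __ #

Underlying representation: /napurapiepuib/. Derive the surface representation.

navoravievuip

Rule 1 (intervocalic voicing): /p/ is a voiceless obstruent between vowels /a/ and /u/, so it voices to [b]. /p/ is a voiceless obstruent between vowels /a/ and /i/, so it voices to [b]. /p/ is a voiceless obstruent between vowels /e/ and /u/, so it voices to [b]. /napurapiepuib/ → naburabiebuib.
Rule 2 (intervocalic voicing): no segment meets the environment; /naburabiebuib/ is unchanged.
Rule 3 (intervocalic spirantization): /b/ is a stop between vowels /a/ and /u/, so it spirantizes to the fricative [v]. /b/ is a stop between vowels /a/ and /i/, so it spirantizes to the fricative [v]. /b/ is a stop between vowels /e/ and /u/, so it spirantizes to the fricative [v]. /naburabiebuib/ → navuravievuib.
Rule 4 (pre-rhotic lowering): /u/ is a high vowel immediately before /r/, so it lowers to [o]. /navuravievuib/ → navoravievuib.
Rule 5 (final devoicing): /b/ is a voiced obstruent in word-final position, so it devoices to [p]. /navoravievuib/ → navoravievuip.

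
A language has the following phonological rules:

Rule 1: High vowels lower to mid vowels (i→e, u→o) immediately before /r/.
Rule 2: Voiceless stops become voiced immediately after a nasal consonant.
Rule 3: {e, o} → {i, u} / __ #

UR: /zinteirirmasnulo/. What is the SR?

Rule 1 (pre-rhotic lowering): /i/ is a high vowel immediately before /r/, so it lowers to [e]. /i/ is a high vowel immediately before /r/, so it lowers to [e]. /zinteirirmasnulo/ → zinteerermasnulo.
Rule 2 (post-nasal voicing): /t/ is a voiceless stop immediately after the nasal /n/, so it voices to [d]. /zinteerermasnulo/ → zindeerermasnulo.
Rule 3 (final vowel raising): /o/ is a mid vowel in word-final position, so it raises to [u]. /zindeerermasnulo/ → zindeerermasnulu.

zindeerermasnulu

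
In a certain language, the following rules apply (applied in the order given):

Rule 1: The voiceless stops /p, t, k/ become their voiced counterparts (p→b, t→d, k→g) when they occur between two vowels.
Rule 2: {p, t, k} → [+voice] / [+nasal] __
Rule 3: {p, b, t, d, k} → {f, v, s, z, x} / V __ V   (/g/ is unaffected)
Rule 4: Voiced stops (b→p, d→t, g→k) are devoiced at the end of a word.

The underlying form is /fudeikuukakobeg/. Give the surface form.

fuzeiguugagovek

Rule 1 (intervocalic voicing): /k/ is a voiceless stop between vowels /i/ and /u/, so it voices to [g]. /k/ is a voiceless stop between vowels /u/ and /a/, so it voices to [g]. /k/ is a voiceless stop between vowels /a/ and /o/, so it voices to [g]. /fudeikuukakobeg/ → fudeiguugagobeg.
Rule 2 (post-nasal voicing): no segment meets the environment; /fudeiguugagobeg/ is unchanged.
Rule 3 (intervocalic spirantization): /d/ is a stop between vowels /u/ and /e/, so it spirantizes to the fricative [z]. /b/ is a stop between vowels /o/ and /e/, so it spirantizes to the fricative [v]. /fudeiguugagobeg/ → fuzeiguugagoveg.
Rule 4 (final devoicing): /g/ is a voiced stop in word-final position, so it devoices to [k]. /fuzeiguugagoveg/ → fuzeiguugagovek.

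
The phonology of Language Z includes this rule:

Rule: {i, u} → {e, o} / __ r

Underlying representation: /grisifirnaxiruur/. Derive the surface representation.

Scanning /grisifirnaxiruur/: /i/ at position 3 is not in the conditioning environment; /i/ at position 5 is not in the conditioning environment; /i/ is a high vowel immediately before /r/, so it lowers to [e]; /i/ is a high vowel immediately before /r/, so it lowers to [e]; /u/ at position 14 is not in the conditioning environment; /u/ is a high vowel immediately before /r/, so it lowers to [o].
Result: [grisifernaxeruor].

grisifernaxeruor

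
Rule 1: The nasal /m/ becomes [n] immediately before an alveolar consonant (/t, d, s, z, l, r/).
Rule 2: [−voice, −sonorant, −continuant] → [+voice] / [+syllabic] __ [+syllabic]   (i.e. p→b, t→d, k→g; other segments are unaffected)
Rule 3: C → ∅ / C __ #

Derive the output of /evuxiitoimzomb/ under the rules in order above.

Rule 1 (nasal place assimilation): /m/ precedes the alveolar consonant /z/, so it assimilates in place to [n]. /evuxiitoimzomb/ → evuxiitoinzomb.
Rule 2 (intervocalic voicing): /t/ is a voiceless stop between vowels /i/ and /o/, so it voices to [d]. /evuxiitoinzomb/ → evuxiidoinzomb.
Rule 3 (final cluster simplification): /b/ is the second consonant of a word-final cluster /mb/, so it deletes. /evuxiidoinzomb/ → evuxiidoinzom.

evuxiidoinzom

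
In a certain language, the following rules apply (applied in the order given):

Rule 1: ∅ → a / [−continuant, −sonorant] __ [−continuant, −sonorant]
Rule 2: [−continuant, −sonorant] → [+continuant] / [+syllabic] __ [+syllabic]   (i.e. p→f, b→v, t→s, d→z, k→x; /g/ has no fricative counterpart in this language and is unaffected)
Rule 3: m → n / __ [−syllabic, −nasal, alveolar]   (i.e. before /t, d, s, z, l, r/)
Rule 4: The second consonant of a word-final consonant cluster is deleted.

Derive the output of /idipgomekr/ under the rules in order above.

izifagomek

Rule 1 (stop-cluster a-epenthesis): /p/ and /g/ form a stop–stop cluster, so [a] is inserted between them. /idipgomekr/ → idipagomekr.
Rule 2 (intervocalic spirantization): /d/ is a stop between vowels /i/ and /i/, so it spirantizes to the fricative [z]. /p/ is a stop between vowels /i/ and /a/, so it spirantizes to the fricative [f]. /idipagomekr/ → izifagomekr.
Rule 3 (nasal place assimilation): no segment meets the environment; /izifagomekr/ is unchanged.
Rule 4 (final cluster simplification): /r/ is the second consonant of a word-final cluster /kr/, so it deletes. /izifagomekr/ → izifagomek.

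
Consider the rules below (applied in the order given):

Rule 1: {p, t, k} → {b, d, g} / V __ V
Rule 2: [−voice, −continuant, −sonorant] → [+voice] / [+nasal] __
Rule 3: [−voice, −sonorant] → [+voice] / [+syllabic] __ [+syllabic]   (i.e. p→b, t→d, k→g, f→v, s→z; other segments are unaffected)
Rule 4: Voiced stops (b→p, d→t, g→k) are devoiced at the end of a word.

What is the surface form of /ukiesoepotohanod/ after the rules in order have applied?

ugiezoebodohanot

Rule 1 (intervocalic voicing): /k/ is a voiceless stop between vowels /u/ and /i/, so it voices to [g]. /p/ is a voiceless stop between vowels /e/ and /o/, so it voices to [b]. /t/ is a voiceless stop between vowels /o/ and /o/, so it voices to [d]. /ukiesoepotohanod/ → ugiesoebodohanod.
Rule 2 (post-nasal voicing): no segment meets the environment; /ugiesoebodohanod/ is unchanged.
Rule 3 (intervocalic voicing): /s/ is a voiceless obstruent between vowels /e/ and /o/, so it voices to [z]. /ugiesoebodohanod/ → ugiezoebodohanod.
Rule 4 (final devoicing): /d/ is a voiced stop in word-final position, so it devoices to [t]. /ugiezoebodohanod/ → ugiezoebodohanot.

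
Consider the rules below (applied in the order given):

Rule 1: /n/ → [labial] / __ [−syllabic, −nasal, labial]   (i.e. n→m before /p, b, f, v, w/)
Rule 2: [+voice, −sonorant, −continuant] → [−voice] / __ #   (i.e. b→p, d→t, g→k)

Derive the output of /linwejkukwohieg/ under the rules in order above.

Rule 1 (nasal place assimilation): /n/ precedes the labial consonant /w/, so it assimilates in place to [m]. /linwejkukwohieg/ → limwejkukwohieg.
Rule 2 (final devoicing): /g/ is a voiced stop in word-final position, so it devoices to [k]. /limwejkukwohieg/ → limwejkukwohiek.

limwejkukwohiek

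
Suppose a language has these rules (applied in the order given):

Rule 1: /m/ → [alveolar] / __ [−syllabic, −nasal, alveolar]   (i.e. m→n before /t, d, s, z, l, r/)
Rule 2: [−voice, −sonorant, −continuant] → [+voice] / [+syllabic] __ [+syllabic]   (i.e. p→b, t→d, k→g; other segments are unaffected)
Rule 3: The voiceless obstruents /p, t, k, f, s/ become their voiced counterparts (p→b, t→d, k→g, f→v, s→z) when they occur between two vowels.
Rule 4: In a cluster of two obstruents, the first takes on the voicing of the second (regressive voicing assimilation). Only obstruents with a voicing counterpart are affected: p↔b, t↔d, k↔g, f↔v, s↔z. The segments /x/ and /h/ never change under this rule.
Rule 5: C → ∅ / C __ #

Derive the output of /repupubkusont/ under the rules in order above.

Rule 1 (nasal place assimilation): no segment meets the environment; /repupubkusont/ is unchanged.
Rule 2 (intervocalic voicing): /p/ is a voiceless stop between vowels /e/ and /u/, so it voices to [b]. /p/ is a voiceless stop between vowels /u/ and /u/, so it voices to [b]. /repupubkusont/ → rebububkusont.
Rule 3 (intervocalic voicing): /s/ is a voiceless obstruent between vowels /u/ and /o/, so it voices to [z]. /rebububkusont/ → rebububkuzont.
Rule 4 (regressive voicing assimilation): /b/ precedes the voiceless obstruent /k/, so it devoices to [p] by assimilation. /rebububkuzont/ → rebubupkuzont.
Rule 5 (final cluster simplification): /t/ is the second consonant of a word-final cluster /nt/, so it deletes. /rebubupkuzont/ → rebubupkuzon.

rebubupkuzon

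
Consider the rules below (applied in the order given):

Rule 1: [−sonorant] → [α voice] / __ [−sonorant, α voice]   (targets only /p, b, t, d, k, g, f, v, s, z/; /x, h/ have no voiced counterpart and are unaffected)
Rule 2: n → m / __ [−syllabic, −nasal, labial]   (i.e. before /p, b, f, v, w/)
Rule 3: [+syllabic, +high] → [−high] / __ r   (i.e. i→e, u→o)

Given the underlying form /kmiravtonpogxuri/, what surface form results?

Rule 1 (regressive voicing assimilation): /v/ precedes the voiceless obstruent /t/, so it devoices to [f] by assimilation. /g/ precedes the voiceless obstruent /x/, so it devoices to [k] by assimilation. /kmiravtonpogxuri/ → kmiraftonpokxuri.
Rule 2 (nasal place assimilation): /n/ precedes the labial consonant /p/, so it assimilates in place to [m]. /kmiraftonpokxuri/ → kmiraftompokxuri.
Rule 3 (pre-rhotic lowering): /i/ is a high vowel immediately before /r/, so it lowers to [e]. /u/ is a high vowel immediately before /r/, so it lowers to [o]. /kmiraftompokxuri/ → kmeraftompokxori.

kmeraftompokxori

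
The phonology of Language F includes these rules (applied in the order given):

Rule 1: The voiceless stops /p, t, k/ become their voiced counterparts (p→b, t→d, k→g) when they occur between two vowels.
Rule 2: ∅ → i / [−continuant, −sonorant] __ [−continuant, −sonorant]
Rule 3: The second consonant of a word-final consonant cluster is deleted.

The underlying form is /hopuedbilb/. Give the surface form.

Rule 1 (intervocalic voicing): /p/ is a voiceless stop between vowels /o/ and /u/, so it voices to [b]. /hopuedbilb/ → hobuedbilb.
Rule 2 (stop-cluster i-epenthesis): /d/ and /b/ form a stop–stop cluster, so [i] is inserted between them. /hobuedbilb/ → hobuedibilb.
Rule 3 (final cluster simplification): /b/ is the second consonant of a word-final cluster /lb/, so it deletes. /hobuedibilb/ → hobuedibil.

hobuedibil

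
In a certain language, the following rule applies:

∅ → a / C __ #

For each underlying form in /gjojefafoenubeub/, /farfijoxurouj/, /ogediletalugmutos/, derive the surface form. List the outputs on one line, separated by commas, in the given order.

gjojefafoenubeuba, farfijoxurouja, ogediletalugmutosa

/gjojefafoenubeub/: the form ends in the consonant /b/, so [a] is inserted word-finally. → [gjojefafoenubeuba].
/farfijoxurouj/: the form ends in the consonant /j/, so [a] is inserted word-finally. → [farfijoxurouja].
/ogediletalugmutos/: the form ends in the consonant /s/, so [a] is inserted word-finally. → [ogediletalugmutosa].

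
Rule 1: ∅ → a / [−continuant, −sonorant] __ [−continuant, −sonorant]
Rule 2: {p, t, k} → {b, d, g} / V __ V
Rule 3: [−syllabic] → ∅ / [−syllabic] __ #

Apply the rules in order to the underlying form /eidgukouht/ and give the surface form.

eidagugouh

Rule 1 (stop-cluster a-epenthesis): /d/ and /g/ form a stop–stop cluster, so [a] is inserted between them. /eidgukouht/ → eidagukouht.
Rule 2 (intervocalic voicing): /k/ is a voiceless stop between vowels /u/ and /o/, so it voices to [g]. /eidagukouht/ → eidagugouht.
Rule 3 (final cluster simplification): /t/ is the second consonant of a word-final cluster /ht/, so it deletes. /eidagugouht/ → eidagugouh.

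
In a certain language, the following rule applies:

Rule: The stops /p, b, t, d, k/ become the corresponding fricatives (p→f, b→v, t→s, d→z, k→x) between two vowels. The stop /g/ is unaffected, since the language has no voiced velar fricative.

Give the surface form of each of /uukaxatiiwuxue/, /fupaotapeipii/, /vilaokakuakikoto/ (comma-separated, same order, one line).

uuxaxasiiwuxue, fufaosafeifii, vilaoxaxuaxixoso

/uukaxatiiwuxue/: /k/ is a stop between vowels /u/ and /a/, so it spirantizes to the fricative [x]. /t/ is a stop between vowels /a/ and /i/, so it spirantizes to the fricative [s]. → [uuxaxasiiwuxue].
/fupaotapeipii/: /p/ is a stop between vowels /u/ and /a/, so it spirantizes to the fricative [f]. /t/ is a stop between vowels /o/ and /a/, so it spirantizes to the fricative [s]. /p/ is a stop between vowels /a/ and /e/, so it spirantizes to the fricative [f]. /p/ is a stop between vowels /i/ and /i/, so it spirantizes to the fricative [f]. → [fufaosafeifii].
/vilaokakuakikoto/: /k/ is a stop between vowels /o/ and /a/, so it spirantizes to the fricative [x]. /k/ is a stop between vowels /a/ and /u/, so it spirantizes to the fricative [x]. /k/ is a stop between vowels /a/ and /i/, so it spirantizes to the fricative [x]. /k/ is a stop between vowels /i/ and /o/, so it spirantizes to the fricative [x]. /t/ is a stop between vowels /o/ and /o/, so it spirantizes to the fricative [s]. → [vilaoxaxuaxixoso].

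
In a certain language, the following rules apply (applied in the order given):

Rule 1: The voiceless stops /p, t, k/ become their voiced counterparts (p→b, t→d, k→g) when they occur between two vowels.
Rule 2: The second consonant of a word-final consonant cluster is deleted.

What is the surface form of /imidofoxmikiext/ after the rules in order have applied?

Rule 1 (intervocalic voicing): /k/ is a voiceless stop between vowels /i/ and /i/, so it voices to [g]. /imidofoxmikiext/ → imidofoxmigiext.
Rule 2 (final cluster simplification): /t/ is the second consonant of a word-final cluster /xt/, so it deletes. /imidofoxmigiext/ → imidofoxmigiex.

imidofoxmigiex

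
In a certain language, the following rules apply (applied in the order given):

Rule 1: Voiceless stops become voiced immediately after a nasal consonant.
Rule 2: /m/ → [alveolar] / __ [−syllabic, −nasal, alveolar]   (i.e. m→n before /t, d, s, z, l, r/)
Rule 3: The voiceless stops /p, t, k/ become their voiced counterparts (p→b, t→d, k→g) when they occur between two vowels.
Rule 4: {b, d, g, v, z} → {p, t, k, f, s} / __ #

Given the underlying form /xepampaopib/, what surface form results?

Rule 1 (post-nasal voicing): /p/ is a voiceless stop immediately after the nasal /m/, so it voices to [b]. /xepampaopib/ → xepambaopib.
Rule 2 (nasal place assimilation): no segment meets the environment; /xepambaopib/ is unchanged.
Rule 3 (intervocalic voicing): /p/ is a voiceless stop between vowels /e/ and /a/, so it voices to [b]. /p/ is a voiceless stop between vowels /o/ and /i/, so it voices to [b]. /xepambaopib/ → xebambaobib.
Rule 4 (final devoicing): /b/ is a voiced obstruent in word-final position, so it devoices to [p]. /xebambaobib/ → xebambaobip.

xebambaobip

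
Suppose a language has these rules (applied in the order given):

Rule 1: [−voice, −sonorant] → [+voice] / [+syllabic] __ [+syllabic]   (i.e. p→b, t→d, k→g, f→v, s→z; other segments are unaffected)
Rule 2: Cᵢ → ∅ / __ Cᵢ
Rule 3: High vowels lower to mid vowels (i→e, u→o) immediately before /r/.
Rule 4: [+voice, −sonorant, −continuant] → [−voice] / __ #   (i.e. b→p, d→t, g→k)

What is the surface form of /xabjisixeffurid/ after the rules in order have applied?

xabjizixeforit

Rule 1 (intervocalic voicing): /s/ is a voiceless obstruent between vowels /i/ and /i/, so it voices to [z]. /xabjisixeffurid/ → xabjizixeffurid.
Rule 2 (degemination): /ff/ is a geminate; the first /f/ deletes. /xabjizixeffurid/ → xabjizixefurid.
Rule 3 (pre-rhotic lowering): /u/ is a high vowel immediately before /r/, so it lowers to [o]. /xabjizixefurid/ → xabjizixeforid.
Rule 4 (final devoicing): /d/ is a voiced stop in word-final position, so it devoices to [t]. /xabjizixeforid/ → xabjizixeforit.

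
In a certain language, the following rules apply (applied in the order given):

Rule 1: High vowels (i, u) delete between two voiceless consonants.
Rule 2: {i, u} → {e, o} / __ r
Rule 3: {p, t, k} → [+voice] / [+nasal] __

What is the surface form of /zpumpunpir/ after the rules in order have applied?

Rule 1 (high vowel syncope): no segment meets the environment; /zpumpunpir/ is unchanged.
Rule 2 (pre-rhotic lowering): /i/ is a high vowel immediately before /r/, so it lowers to [e]. /zpumpunpir/ → zpumpunper.
Rule 3 (post-nasal voicing): /p/ is a voiceless stop immediately after the nasal /m/, so it voices to [b]. /p/ is a voiceless stop immediately after the nasal /n/, so it voices to [b]. /zpumpunper/ → zpumbunber.

zpumbunber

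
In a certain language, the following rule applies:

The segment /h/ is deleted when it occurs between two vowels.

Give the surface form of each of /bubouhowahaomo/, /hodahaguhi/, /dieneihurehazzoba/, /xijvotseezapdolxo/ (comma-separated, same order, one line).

bubouowaaomo, hodaagui, dieneiureazzoba, xijvotseezapdolxo

/bubouhowahaomo/: /h/ occurs between vowels /u/ and /o/, so it deletes. /h/ occurs between vowels /a/ and /a/, so it deletes. → [bubouowaaomo].
/hodahaguhi/: /h/ occurs between vowels /a/ and /a/, so it deletes. /h/ occurs between vowels /u/ and /i/, so it deletes. → [hodaagui].
/dieneihurehazzoba/: /h/ occurs between vowels /i/ and /u/, so it deletes. /h/ occurs between vowels /e/ and /a/, so it deletes. → [dieneiureazzoba].
/xijvotseezapdolxo/: the rule's environment is not met; surfaces unchanged as [xijvotseezapdolxo].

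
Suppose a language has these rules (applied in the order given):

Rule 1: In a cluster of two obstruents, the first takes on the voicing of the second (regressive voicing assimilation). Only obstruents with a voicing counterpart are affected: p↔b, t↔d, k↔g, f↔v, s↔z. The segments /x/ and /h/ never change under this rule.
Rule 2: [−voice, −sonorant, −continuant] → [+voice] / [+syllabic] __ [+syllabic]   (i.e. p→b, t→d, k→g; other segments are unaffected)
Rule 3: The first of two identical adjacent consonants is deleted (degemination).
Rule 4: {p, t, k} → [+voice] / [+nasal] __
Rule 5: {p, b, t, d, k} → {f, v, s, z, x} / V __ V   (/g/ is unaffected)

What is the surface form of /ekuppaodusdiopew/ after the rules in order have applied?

egufaozuzdiovew

Rule 1 (regressive voicing assimilation): /s/ precedes the voiced obstruent /d/, so it voices to [z] by assimilation. /ekuppaodusdiopew/ → ekuppaoduzdiopew.
Rule 2 (intervocalic voicing): /k/ is a voiceless stop between vowels /e/ and /u/, so it voices to [g]. /p/ is a voiceless stop between vowels /o/ and /e/, so it voices to [b]. /ekuppaoduzdiopew/ → eguppaoduzdiobew.
Rule 3 (degemination): /pp/ is a geminate; the first /p/ deletes. /eguppaoduzdiobew/ → egupaoduzdiobew.
Rule 4 (post-nasal voicing): no segment meets the environment; /egupaoduzdiobew/ is unchanged.
Rule 5 (intervocalic spirantization): /p/ is a stop between vowels /u/ and /a/, so it spirantizes to the fricative [f]. /d/ is a stop between vowels /o/ and /u/, so it spirantizes to the fricative [z]. /b/ is a stop between vowels /o/ and /e/, so it spirantizes to the fricative [v]. /egupaoduzdiobew/ → egufaozuzdiovew.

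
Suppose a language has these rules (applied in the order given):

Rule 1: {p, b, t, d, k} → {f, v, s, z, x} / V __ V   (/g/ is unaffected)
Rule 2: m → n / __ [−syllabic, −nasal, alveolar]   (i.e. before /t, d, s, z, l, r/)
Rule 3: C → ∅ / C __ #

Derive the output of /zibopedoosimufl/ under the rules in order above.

zivofezoosimuf

Rule 1 (intervocalic spirantization): /b/ is a stop between vowels /i/ and /o/, so it spirantizes to the fricative [v]. /p/ is a stop between vowels /o/ and /e/, so it spirantizes to the fricative [f]. /d/ is a stop between vowels /e/ and /o/, so it spirantizes to the fricative [z]. /zibopedoosimufl/ → zivofezoosimufl.
Rule 2 (nasal place assimilation): no segment meets the environment; /zivofezoosimufl/ is unchanged.
Rule 3 (final cluster simplification): /l/ is the second consonant of a word-final cluster /fl/, so it deletes. /zivofezoosimufl/ → zivofezoosimuf.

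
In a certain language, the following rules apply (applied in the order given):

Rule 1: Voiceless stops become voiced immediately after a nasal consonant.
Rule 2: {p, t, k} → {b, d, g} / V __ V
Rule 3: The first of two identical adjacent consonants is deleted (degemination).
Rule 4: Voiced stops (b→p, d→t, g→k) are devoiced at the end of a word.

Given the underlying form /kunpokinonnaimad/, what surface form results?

Rule 1 (post-nasal voicing): /p/ is a voiceless stop immediately after the nasal /n/, so it voices to [b]. /kunpokinonnaimad/ → kunbokinonnaimad.
Rule 2 (intervocalic voicing): /k/ is a voiceless stop between vowels /o/ and /i/, so it voices to [g]. /kunbokinonnaimad/ → kunboginonnaimad.
Rule 3 (degemination): /nn/ is a geminate; the first /n/ deletes. /kunboginonnaimad/ → kunboginonaimad.
Rule 4 (final devoicing): /d/ is a voiced stop in word-final position, so it devoices to [t]. /kunboginonaimad/ → kunboginonaimat.

kunboginonaimat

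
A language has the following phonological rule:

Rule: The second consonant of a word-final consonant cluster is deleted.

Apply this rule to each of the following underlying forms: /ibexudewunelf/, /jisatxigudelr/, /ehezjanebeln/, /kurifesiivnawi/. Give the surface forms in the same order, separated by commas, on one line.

/ibexudewunelf/: /f/ is the second consonant of a word-final cluster /lf/, so it deletes. → [ibexudewunel].
/jisatxigudelr/: /r/ is the second consonant of a word-final cluster /lr/, so it deletes. → [jisatxigudel].
/ehezjanebeln/: /n/ is the second consonant of a word-final cluster /ln/, so it deletes. → [ehezjanebel].
/kurifesiivnawi/: the rule's environment is not met; surfaces unchanged as [kurifesiivnawi].

ibexudewunel, jisatxigudel, ehezjanebel, kurifesiivnawi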